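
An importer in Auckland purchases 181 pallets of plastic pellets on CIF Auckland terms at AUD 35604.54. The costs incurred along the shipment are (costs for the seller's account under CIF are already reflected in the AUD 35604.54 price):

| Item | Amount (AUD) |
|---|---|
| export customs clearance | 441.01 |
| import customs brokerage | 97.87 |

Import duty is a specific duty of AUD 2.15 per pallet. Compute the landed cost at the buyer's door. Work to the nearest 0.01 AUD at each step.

CIF: the seller pays costs through ocean freight and marine insurance to the destination port.
Already in the invoice (seller's account under CIF): export clearance — exclude.
The CIF price already equals the CIF value: 35604.54
Import duty = 181 × 2.15 = 389.15
Buyer bears: brokerage 97.87 + duty 389.15 = 487.02
Landed cost = invoice 35604.54 + 487.02 = 36091.56

Total landed cost: AUD 36091.56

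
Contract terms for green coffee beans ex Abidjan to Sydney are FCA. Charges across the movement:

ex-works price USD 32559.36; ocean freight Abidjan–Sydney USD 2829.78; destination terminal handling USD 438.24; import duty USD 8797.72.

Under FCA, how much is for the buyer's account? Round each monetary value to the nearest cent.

Buyer's account: USD 12065.74

FCA: the seller delivers export-cleared goods to the carrier; the buyer bears costs from that point.
Seller's account: goods 32559.36 = 32559.36
Buyer's account: freight 2829.78 + destination terminal 438.24 + duty 8797.72 = 12065.74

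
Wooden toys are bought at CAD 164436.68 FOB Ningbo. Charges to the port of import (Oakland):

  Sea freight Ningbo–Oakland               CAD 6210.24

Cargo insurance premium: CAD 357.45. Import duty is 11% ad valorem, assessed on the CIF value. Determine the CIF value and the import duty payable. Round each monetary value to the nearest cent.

CIF value: CAD 171004.37; import duty: CAD 18810.48

CIF = FOB price + freight + insurance
CIF = 164436.68 + 6210.24 + 357.45 = 171004.37
Import duty = 171004.37 × 11% = 18810.48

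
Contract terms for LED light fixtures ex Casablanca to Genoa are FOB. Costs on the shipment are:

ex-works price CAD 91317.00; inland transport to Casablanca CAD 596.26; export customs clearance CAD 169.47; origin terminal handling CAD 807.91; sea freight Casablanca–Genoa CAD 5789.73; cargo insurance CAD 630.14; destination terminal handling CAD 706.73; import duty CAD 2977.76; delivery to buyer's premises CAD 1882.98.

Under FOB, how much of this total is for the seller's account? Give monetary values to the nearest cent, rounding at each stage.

Seller's account: CAD 92890.64

FOB: the seller bears costs until goods are on board at the origin port; the buyer bears freight, insurance and all costs thereafter.
Seller's account: goods 91317.00 + inland to port 596.26 + export clearance 169.47 + origin terminal 807.91 = 92890.64
Buyer's account: freight 5789.73 + insurance 630.14 + destination terminal 706.73 + duty 2977.76 + delivery 1882.98 = 11987.34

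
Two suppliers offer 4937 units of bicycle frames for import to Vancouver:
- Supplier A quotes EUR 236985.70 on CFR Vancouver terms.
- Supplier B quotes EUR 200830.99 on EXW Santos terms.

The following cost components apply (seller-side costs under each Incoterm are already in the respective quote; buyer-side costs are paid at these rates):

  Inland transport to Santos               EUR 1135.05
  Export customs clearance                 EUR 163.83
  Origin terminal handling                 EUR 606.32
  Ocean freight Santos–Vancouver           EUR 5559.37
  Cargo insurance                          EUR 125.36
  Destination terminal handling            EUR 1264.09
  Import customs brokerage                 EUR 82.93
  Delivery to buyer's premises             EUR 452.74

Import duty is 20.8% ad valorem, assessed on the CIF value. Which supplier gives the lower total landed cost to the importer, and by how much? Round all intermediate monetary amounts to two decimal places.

Supplier B is cheaper by EUR 34657.69

Supplier A (CFR):
CIF value = CFR price + insurance = 236985.70 + 125.36 = 237111.06
Import duty = 237111.06 × 20.8% = 49319.10
Buyer bears (A): 125.36 + 1264.09 + 82.93 + 452.74 = 1925.12
Landed cost (A) = invoice 236985.70 + 1925.12 + duty 49319.10 = 288229.92
Supplier B (EXW):
CIF value = EXW price + inland to port + export clearance + origin terminal + freight + insurance = 200830.99 + 1135.05 + 163.83 + 606.32 + 5559.37 + 125.36 = 208420.92
Import duty = 208420.92 × 20.8% = 43351.55
Buyer bears (B): 1135.05 + 163.83 + 606.32 + 5559.37 + 125.36 + 1264.09 + 82.93 + 452.74 = 9389.69
Landed cost (B) = invoice 200830.99 + 9389.69 + duty 43351.55 = 253572.23
Difference = |288229.92 − 253572.23| = 34657.69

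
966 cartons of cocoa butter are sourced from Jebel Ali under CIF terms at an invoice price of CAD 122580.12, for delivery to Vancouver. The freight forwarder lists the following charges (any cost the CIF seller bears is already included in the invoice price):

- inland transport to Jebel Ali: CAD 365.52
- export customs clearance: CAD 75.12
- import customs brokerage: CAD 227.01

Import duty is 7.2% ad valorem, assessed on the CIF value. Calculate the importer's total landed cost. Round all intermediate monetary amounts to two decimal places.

CIF: the seller pays costs through ocean freight and marine insurance to the destination port.
Already in the invoice (seller's account under CIF): inland to port, export clearance — exclude.
The CIF price already equals the CIF value: 122580.12
Import duty = 122580.12 × 7.2% = 8825.77
Buyer bears: brokerage 227.01 + duty 8825.77 = 9052.78
Landed cost = invoice 122580.12 + 9052.78 = 131632.90

Total landed cost: CAD 131632.90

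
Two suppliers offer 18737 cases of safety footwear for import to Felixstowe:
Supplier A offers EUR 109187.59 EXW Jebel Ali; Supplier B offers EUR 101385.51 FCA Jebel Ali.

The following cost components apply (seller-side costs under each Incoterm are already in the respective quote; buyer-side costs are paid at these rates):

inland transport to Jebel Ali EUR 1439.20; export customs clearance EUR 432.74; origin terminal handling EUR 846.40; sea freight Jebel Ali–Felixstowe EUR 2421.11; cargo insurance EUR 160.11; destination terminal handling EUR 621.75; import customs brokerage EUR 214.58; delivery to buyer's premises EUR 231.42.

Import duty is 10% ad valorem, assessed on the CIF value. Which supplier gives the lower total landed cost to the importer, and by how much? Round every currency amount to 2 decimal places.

Supplier A (EXW):
CIF value = EXW price + inland to port + export clearance + origin terminal + freight + insurance = 109187.59 + 1439.20 + 432.74 + 846.40 + 2421.11 + 160.11 = 114487.15
Import duty = 114487.15 × 10% = 11448.72
Buyer bears (A): 1439.20 + 432.74 + 846.40 + 2421.11 + 160.11 + 621.75 + 214.58 + 231.42 = 6367.31
Landed cost (A) = invoice 109187.59 + 6367.31 + duty 11448.72 = 127003.62
Supplier B (FCA):
CIF value = FCA price + origin terminal + freight + insurance = 101385.51 + 846.40 + 2421.11 + 160.11 = 104813.13
Import duty = 104813.13 × 10% = 10481.31
Buyer bears (B): 846.40 + 2421.11 + 160.11 + 621.75 + 214.58 + 231.42 = 4495.37
Landed cost (B) = invoice 101385.51 + 4495.37 + duty 10481.31 = 116362.19
Difference = |127003.62 − 116362.19| = 10641.43

Supplier B is cheaper by EUR 10641.43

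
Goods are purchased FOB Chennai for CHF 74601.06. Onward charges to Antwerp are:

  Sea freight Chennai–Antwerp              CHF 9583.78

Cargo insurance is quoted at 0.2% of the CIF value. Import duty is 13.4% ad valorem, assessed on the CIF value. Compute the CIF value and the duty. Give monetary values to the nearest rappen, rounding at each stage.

Let C be the CIF value. C = FOB price + freight + 0.2% × C
C − 0.2% × C = 74601.06 + 9583.78
0.998 × C = 84184.84
C = 84184.84 / 0.998 = 84353.55
Insurance premium = 0.2% × 84353.55 = 168.71
Import duty = 84353.55 × 13.4% = 11303.38

CIF value: CHF 84353.55; import duty: CHF 11303.38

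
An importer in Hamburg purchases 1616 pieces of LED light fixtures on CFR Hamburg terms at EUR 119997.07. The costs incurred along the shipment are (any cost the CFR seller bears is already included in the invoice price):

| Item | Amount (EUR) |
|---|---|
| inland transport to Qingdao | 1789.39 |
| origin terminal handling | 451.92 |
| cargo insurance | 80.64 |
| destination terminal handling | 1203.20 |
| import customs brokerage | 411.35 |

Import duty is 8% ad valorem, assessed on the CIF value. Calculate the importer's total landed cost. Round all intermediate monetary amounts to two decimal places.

CFR: the seller pays costs through ocean freight to the destination port, but not insurance.
Already in the invoice (seller's account under CFR): inland to port, origin terminal — exclude.
CIF value = CFR price + insurance = 119997.07 + 80.64 = 120077.71
Import duty = 120077.71 × 8% = 9606.22
Buyer bears: insurance 80.64 + destination terminal 1203.20 + brokerage 411.35 + duty 9606.22 = 11301.41
Landed cost = invoice 119997.07 + 11301.41 = 131298.48

Total landed cost: EUR 131298.48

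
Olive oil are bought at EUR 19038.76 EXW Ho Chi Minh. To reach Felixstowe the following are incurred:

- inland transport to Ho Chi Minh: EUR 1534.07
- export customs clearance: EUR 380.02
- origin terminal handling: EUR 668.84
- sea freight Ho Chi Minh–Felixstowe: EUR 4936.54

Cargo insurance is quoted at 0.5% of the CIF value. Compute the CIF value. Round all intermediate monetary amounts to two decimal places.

Let C be the CIF value. C = EXW price + pre-shipment costs + freight + 0.5% × C
C − 0.5% × C = 19038.76 + 1534.07 + 380.02 + 668.84 + 4936.54
0.995 × C = 26558.23
C = 26558.23 / 0.995 = 26691.69
Insurance premium = 0.5% × 26691.69 = 133.46

CIF value: EUR 26691.69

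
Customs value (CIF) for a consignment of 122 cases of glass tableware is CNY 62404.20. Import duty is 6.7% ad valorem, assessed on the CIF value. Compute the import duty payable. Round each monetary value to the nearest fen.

Import duty = 62404.20 × 6.7% = 4181.08

Import duty: CNY 4181.08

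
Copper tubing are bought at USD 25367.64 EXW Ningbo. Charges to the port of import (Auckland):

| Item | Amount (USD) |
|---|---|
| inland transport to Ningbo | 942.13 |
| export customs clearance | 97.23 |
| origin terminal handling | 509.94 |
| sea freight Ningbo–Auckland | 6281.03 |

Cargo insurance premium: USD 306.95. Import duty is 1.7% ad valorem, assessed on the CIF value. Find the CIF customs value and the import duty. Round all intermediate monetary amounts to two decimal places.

CIF value: USD 33504.92; import duty: USD 569.58

CIF = EXW price + pre-shipment costs + freight + insurance
CIF = 25367.64 + 942.13 + 97.23 + 509.94 + 6281.03 + 306.95 = 33504.92
Import duty = 33504.92 × 1.7% = 569.58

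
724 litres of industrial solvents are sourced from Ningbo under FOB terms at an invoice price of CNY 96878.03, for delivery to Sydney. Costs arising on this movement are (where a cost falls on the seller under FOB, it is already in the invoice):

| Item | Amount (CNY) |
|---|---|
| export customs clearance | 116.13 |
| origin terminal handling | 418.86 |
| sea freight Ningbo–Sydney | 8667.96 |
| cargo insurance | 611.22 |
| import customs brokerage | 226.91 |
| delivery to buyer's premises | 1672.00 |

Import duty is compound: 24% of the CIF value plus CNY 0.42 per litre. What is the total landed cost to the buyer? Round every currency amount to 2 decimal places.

Total landed cost: CNY 133837.93

FOB: the seller bears costs until goods are on board at the origin port; the buyer bears freight, insurance and all costs thereafter.
Already in the invoice (seller's account under FOB): export clearance, origin terminal — exclude.
CIF value = FOB price + freight + insurance = 96878.03 + 8667.96 + 611.22 = 106157.21
Ad valorem component: 106157.21 × 24% = 25477.73
Specific component: 724 × 0.42 = 304.08
Import duty = 25477.73 + 304.08 = 25781.81
Buyer bears: freight 8667.96 + insurance 611.22 + brokerage 226.91 + delivery 1672.00 + duty 25781.81 = 36959.90
Landed cost = invoice 96878.03 + 36959.90 = 133837.93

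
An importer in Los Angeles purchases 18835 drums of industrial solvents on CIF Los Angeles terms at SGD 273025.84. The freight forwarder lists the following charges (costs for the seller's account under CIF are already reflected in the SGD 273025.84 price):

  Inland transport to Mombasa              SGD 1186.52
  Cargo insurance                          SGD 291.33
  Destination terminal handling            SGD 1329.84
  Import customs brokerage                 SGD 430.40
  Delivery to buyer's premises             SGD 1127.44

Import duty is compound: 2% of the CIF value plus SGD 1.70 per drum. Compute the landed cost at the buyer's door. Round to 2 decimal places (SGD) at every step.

CIF: the seller pays costs through ocean freight and marine insurance to the destination port.
Already in the invoice (seller's account under CIF): inland to port, insurance — exclude.
The CIF price already equals the CIF value: 273025.84
Ad valorem component: 273025.84 × 2% = 5460.52
Specific component: 18835 × 1.70 = 32019.50
Import duty = 5460.52 + 32019.50 = 37480.02
Buyer bears: destination terminal 1329.84 + brokerage 430.40 + delivery 1127.44 + duty 37480.02 = 40367.70
Landed cost = invoice 273025.84 + 40367.70 = 313393.54

Total landed cost: SGD 313393.54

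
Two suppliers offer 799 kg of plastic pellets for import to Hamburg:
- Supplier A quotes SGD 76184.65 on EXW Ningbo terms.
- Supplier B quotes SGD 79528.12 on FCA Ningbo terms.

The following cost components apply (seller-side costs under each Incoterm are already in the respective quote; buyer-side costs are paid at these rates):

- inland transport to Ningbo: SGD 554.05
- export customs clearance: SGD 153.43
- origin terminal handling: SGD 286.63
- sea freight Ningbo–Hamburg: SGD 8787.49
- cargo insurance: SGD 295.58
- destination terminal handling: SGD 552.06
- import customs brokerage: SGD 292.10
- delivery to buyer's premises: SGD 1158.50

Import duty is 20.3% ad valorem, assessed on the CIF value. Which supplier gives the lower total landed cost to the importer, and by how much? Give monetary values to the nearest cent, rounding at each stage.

Supplier A (EXW):
CIF value = EXW price + inland to port + export clearance + origin terminal + freight + insurance = 76184.65 + 554.05 + 153.43 + 286.63 + 8787.49 + 295.58 = 86261.83
Import duty = 86261.83 × 20.3% = 17511.15
Buyer bears (A): 554.05 + 153.43 + 286.63 + 8787.49 + 295.58 + 552.06 + 292.10 + 1158.50 = 12079.84
Landed cost (A) = invoice 76184.65 + 12079.84 + duty 17511.15 = 105775.64
Supplier B (FCA):
CIF value = FCA price + origin terminal + freight + insurance = 79528.12 + 286.63 + 8787.49 + 295.58 = 88897.82
Import duty = 88897.82 × 20.3% = 18046.26
Buyer bears (B): 286.63 + 8787.49 + 295.58 + 552.06 + 292.10 + 1158.50 = 11372.36
Landed cost (B) = invoice 79528.12 + 11372.36 + duty 18046.26 = 108946.74
Difference = |105775.64 − 108946.74| = 3171.10

Supplier A is cheaper by SGD 3171.10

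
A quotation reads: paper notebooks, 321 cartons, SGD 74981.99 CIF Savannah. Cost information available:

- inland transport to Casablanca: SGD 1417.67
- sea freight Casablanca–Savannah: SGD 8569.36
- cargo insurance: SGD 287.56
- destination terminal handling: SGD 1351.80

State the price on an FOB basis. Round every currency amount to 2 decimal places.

Not relevant to the conversion: inland to port — on the seller under both CIF and FOB; already in the CIF price and stays in the FOB price. destination terminal — on the buyer under both terms; not part of either seller's price.
From CIF to FOB, the seller no longer bears: freight, insurance.
FOB price = 74981.99 − 8569.36 − 287.56 = 66125.07

FOB price: SGD 66125.07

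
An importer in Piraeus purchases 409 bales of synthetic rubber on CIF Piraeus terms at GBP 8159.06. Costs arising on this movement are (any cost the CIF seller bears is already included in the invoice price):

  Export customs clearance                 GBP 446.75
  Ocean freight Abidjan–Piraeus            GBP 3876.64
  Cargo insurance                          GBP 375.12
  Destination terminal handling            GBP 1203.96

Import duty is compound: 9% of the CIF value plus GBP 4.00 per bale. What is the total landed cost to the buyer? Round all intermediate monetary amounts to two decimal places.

Total landed cost: GBP 11733.34

CIF: the seller pays costs through ocean freight and marine insurance to the destination port.
Already in the invoice (seller's account under CIF): export clearance, freight, insurance — exclude.
The CIF price already equals the CIF value: 8159.06
Ad valorem component: 8159.06 × 9% = 734.32
Specific component: 409 × 4.00 = 1636.00
Import duty = 734.32 + 1636.00 = 2370.32
Buyer bears: destination terminal 1203.96 + duty 2370.32 = 3574.28
Landed cost = invoice 8159.06 + 3574.28 = 11733.34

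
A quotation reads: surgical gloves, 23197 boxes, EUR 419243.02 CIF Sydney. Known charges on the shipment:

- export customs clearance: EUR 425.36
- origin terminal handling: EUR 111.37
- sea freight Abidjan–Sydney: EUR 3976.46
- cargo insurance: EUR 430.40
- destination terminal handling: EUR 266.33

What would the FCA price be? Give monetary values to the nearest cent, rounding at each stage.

FCA price: EUR 414724.79

Not relevant to the conversion: export clearance — on the seller under both CIF and FCA; already in the CIF price and stays in the FCA price. destination terminal — on the buyer under both terms; not part of either seller's price.
From CIF to FCA, the seller no longer bears: origin terminal, freight, insurance.
FCA price = 419243.02 − 111.37 − 3976.46 − 430.40 = 414724.79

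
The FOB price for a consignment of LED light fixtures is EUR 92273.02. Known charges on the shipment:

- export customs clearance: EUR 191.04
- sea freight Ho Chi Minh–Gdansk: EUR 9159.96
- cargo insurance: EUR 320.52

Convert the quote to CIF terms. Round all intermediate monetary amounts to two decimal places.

CIF price: EUR 101753.50

Not relevant to the conversion: export clearance — on the seller under both FOB and CIF; already in the FOB price and stays in the CIF price.
From FOB to CIF, the seller additionally bears: freight, insurance.
CIF price = 92273.02 + 9159.96 + 320.52 = 101753.50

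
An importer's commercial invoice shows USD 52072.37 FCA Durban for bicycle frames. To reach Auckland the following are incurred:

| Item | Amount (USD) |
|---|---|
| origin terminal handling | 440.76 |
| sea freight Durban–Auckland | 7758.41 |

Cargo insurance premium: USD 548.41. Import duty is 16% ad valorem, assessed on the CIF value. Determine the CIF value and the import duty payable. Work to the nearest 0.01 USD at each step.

CIF value: USD 60819.95; import duty: USD 9731.19

CIF = FCA price + pre-shipment costs + freight + insurance
CIF = 52072.37 + 440.76 + 7758.41 + 548.41 = 60819.95
Import duty = 60819.95 × 16% = 9731.19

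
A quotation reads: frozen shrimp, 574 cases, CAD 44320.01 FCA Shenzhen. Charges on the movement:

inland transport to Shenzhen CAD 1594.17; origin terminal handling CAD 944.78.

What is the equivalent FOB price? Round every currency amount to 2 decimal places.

Not relevant to the conversion: inland to port — on the seller under both FCA and FOB; already in the FCA price and stays in the FOB price.
From FCA to FOB, the seller additionally bears: origin terminal.
FOB price = 44320.01 + 944.78 = 45264.79

FOB price: CAD 45264.79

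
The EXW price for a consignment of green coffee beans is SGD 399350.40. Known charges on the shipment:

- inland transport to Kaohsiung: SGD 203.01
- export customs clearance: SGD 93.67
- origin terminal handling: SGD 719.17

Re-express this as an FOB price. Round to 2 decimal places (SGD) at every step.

From EXW to FOB, the seller additionally bears: inland to port, export clearance, origin terminal.
FOB price = 399350.40 + 203.01 + 93.67 + 719.17 = 400366.25

FOB price: SGD 400366.25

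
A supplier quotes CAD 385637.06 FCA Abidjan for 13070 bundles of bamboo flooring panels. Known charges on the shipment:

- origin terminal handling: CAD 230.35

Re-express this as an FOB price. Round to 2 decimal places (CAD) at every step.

From FCA to FOB, the seller additionally bears: origin terminal.
FOB price = 385637.06 + 230.35 = 385867.41

FOB price: CAD 385867.41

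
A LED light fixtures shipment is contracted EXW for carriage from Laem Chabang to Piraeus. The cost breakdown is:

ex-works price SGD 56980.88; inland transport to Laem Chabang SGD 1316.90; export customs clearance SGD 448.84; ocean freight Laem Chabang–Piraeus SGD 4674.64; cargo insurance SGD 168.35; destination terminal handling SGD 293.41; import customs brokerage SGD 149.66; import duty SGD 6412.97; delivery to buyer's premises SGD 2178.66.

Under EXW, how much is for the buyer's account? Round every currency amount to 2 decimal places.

Buyer's account: SGD 15643.43

EXW: the seller makes goods available at their premises; the buyer bears all onward costs.
Seller's account: goods 56980.88 = 56980.88
Buyer's account: inland to port 1316.90 + export clearance 448.84 + freight 4674.64 + insurance 168.35 + destination terminal 293.41 + brokerage 149.66 + duty 6412.97 + delivery 2178.66 = 15643.43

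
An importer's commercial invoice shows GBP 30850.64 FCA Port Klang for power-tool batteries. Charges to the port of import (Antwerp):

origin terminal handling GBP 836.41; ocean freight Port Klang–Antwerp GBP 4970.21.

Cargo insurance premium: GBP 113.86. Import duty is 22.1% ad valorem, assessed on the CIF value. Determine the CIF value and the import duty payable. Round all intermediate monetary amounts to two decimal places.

CIF value: GBP 36771.12; import duty: GBP 8126.42

CIF = FCA price + pre-shipment costs + freight + insurance
CIF = 30850.64 + 836.41 + 4970.21 + 113.86 = 36771.12
Import duty = 36771.12 × 22.1% = 8126.42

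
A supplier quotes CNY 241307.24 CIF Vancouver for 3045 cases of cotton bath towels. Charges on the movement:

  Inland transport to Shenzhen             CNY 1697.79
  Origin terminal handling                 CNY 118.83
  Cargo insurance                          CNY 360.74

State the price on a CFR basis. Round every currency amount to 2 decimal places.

Not relevant to the conversion: inland to port, origin terminal — on the seller under both CIF and CFR; already in the CIF price and stays in the CFR price.
From CIF to CFR, the seller no longer bears: insurance.
CFR price = 241307.24 − 360.74 = 240946.50

CFR price: CNY 240946.50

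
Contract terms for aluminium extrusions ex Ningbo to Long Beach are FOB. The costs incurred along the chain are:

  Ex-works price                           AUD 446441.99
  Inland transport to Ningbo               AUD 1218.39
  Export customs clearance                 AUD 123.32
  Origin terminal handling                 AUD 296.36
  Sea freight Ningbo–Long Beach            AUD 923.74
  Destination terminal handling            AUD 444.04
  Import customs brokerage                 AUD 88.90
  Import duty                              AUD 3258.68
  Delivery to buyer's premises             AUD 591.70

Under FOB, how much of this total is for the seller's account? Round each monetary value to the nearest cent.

FOB: the seller bears costs until goods are on board at the origin port; the buyer bears freight, insurance and all costs thereafter.
Seller's account: goods 446441.99 + inland to port 1218.39 + export clearance 123.32 + origin terminal 296.36 = 448080.06
Buyer's account: freight 923.74 + destination terminal 444.04 + brokerage 88.90 + duty 3258.68 + delivery 591.70 = 5307.06

Seller's account: AUD 448080.06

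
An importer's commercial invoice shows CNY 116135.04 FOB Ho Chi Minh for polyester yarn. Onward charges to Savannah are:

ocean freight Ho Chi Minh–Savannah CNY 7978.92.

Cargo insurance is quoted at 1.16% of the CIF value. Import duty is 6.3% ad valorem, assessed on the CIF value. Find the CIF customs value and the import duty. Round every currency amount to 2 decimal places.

CIF value: CNY 125570.58; import duty: CNY 7910.95

Let C be the CIF value. C = FOB price + freight + 1.16% × C
C − 1.16% × C = 116135.04 + 7978.92
0.9884 × C = 124113.96
C = 124113.96 / 0.9884 = 125570.58
Insurance premium = 1.16% × 125570.58 = 1456.62
Import duty = 125570.58 × 6.3% = 7910.95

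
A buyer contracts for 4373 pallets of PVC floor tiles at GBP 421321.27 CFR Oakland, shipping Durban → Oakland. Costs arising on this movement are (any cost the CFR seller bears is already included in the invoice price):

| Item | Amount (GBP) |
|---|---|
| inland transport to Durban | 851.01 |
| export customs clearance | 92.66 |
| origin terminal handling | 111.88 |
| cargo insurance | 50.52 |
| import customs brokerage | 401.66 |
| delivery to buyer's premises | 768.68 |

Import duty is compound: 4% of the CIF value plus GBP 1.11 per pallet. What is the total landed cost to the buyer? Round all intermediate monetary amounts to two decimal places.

Total landed cost: GBP 444251.03

CFR: the seller pays costs through ocean freight to the destination port, but not insurance.
Already in the invoice (seller's account under CFR): inland to port, export clearance, origin terminal — exclude.
CIF value = CFR price + insurance = 421321.27 + 50.52 = 421371.79
Ad valorem component: 421371.79 × 4% = 16854.87
Specific component: 4373 × 1.11 = 4854.03
Import duty = 16854.87 + 4854.03 = 21708.90
Buyer bears: insurance 50.52 + brokerage 401.66 + delivery 768.68 + duty 21708.90 = 22929.76
Landed cost = invoice 421321.27 + 22929.76 = 444251.03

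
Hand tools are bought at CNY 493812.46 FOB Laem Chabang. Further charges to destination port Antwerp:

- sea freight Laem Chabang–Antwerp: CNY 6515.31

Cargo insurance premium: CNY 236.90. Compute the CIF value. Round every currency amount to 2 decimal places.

CIF = FOB price + freight + insurance
CIF = 493812.46 + 6515.31 + 236.90 = 500564.67

CIF value: CNY 500564.67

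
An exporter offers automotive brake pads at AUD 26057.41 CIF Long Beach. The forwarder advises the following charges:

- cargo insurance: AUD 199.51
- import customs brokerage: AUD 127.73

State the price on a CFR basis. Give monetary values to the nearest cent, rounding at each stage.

CFR price: AUD 25857.90

Not relevant to the conversion: brokerage — on the buyer under both terms; not part of either seller's price.
From CIF to CFR, the seller no longer bears: insurance.
CFR price = 26057.41 − 199.51 = 25857.90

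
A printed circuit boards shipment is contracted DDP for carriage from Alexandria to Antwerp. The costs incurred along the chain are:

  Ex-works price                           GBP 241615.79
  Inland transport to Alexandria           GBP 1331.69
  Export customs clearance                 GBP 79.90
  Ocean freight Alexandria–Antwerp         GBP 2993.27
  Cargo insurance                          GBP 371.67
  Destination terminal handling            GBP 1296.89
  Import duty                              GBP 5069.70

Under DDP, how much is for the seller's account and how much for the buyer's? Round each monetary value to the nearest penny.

DDP: the seller bears all costs including import duty.
Seller's account: goods 241615.79 + inland to port 1331.69 + export clearance 79.90 + freight 2993.27 + insurance 371.67 + destination terminal 1296.89 + duty 5069.70 = 252758.91
Buyer's account: 0.00

Seller: GBP 252758.91; buyer: GBP 0.00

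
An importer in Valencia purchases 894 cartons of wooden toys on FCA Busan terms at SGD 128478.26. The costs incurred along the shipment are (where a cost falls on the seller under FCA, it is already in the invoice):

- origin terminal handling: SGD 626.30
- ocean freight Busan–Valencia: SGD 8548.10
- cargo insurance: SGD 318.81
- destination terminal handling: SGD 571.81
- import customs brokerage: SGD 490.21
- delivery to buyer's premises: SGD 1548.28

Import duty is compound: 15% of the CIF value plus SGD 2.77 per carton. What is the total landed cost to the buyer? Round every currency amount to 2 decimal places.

Total landed cost: SGD 163753.87

FCA: the seller delivers export-cleared goods to the carrier; the buyer bears costs from that point.
CIF value = FCA price + origin terminal + freight + insurance = 128478.26 + 626.30 + 8548.10 + 318.81 = 137971.47
Ad valorem component: 137971.47 × 15% = 20695.72
Specific component: 894 × 2.77 = 2476.38
Import duty = 20695.72 + 2476.38 = 23172.10
Buyer bears: origin terminal 626.30 + freight 8548.10 + insurance 318.81 + destination terminal 571.81 + brokerage 490.21 + delivery 1548.28 + duty 23172.10 = 35275.61
Landed cost = invoice 128478.26 + 35275.61 = 163753.87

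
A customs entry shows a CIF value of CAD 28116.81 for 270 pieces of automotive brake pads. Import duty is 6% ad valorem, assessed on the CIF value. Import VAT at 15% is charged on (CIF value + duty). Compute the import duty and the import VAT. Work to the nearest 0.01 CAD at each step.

Import duty = 28116.81 × 6% = 1687.01
VAT base = CIF + duty = 28116.81 + 1687.01 = 29803.82
Import VAT = 29803.82 × 15% = 4470.57

Import duty: CAD 1687.01; import VAT: CAD 4470.57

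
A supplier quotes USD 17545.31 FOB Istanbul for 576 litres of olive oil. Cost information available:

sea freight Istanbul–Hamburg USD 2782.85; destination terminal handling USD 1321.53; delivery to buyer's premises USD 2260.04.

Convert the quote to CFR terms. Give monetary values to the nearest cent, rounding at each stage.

Not relevant to the conversion: delivery, destination terminal — on the buyer under both terms; not part of either seller's price.
From FOB to CFR, the seller additionally bears: freight.
CFR price = 17545.31 + 2782.85 = 20328.16

CFR price: USD 20328.16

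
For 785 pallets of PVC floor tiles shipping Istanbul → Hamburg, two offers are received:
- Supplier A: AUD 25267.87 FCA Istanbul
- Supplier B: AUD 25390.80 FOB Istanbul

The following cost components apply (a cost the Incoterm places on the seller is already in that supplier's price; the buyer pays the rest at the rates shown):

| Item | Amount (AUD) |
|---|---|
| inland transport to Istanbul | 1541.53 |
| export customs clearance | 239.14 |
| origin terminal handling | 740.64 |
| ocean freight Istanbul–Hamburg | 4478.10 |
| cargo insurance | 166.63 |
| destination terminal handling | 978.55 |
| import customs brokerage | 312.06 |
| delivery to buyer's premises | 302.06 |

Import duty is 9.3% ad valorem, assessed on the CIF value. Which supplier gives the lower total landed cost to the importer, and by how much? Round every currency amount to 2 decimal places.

Supplier A (FCA):
CIF value = FCA price + origin terminal + freight + insurance = 25267.87 + 740.64 + 4478.10 + 166.63 = 30653.24
Import duty = 30653.24 × 9.3% = 2850.75
Buyer bears (A): 740.64 + 4478.10 + 166.63 + 978.55 + 312.06 + 302.06 = 6978.04
Landed cost (A) = invoice 25267.87 + 6978.04 + duty 2850.75 = 35096.66
Supplier B (FOB):
CIF value = FOB price + freight + insurance = 25390.80 + 4478.10 + 166.63 = 30035.53
Import duty = 30035.53 × 9.3% = 2793.30
Buyer bears (B): 4478.10 + 166.63 + 978.55 + 312.06 + 302.06 = 6237.40
Landed cost (B) = invoice 25390.80 + 6237.40 + duty 2793.30 = 34421.50
Difference = |35096.66 − 34421.50| = 675.16

Supplier B is cheaper by AUD 675.16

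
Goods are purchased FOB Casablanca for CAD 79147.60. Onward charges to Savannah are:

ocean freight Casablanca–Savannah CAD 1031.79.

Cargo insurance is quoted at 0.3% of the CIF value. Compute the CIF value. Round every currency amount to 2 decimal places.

CIF value: CAD 80420.65

Let C be the CIF value. C = FOB price + freight + 0.3% × C
C − 0.3% × C = 79147.60 + 1031.79
0.997 × C = 80179.39
C = 80179.39 / 0.997 = 80420.65
Insurance premium = 0.3% × 80420.65 = 241.26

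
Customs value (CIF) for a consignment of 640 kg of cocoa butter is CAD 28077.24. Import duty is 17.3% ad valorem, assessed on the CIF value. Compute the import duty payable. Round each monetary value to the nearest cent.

Import duty = 28077.24 × 17.3% = 4857.36

Import duty: CAD 4857.36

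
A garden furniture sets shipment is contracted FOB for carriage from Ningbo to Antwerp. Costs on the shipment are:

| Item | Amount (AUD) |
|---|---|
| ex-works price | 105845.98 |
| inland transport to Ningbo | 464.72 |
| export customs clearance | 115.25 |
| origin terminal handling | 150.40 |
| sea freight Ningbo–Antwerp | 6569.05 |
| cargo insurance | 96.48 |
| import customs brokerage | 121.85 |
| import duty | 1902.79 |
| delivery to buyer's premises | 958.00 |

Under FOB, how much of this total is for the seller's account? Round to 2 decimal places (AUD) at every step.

FOB: the seller bears costs until goods are on board at the origin port; the buyer bears freight, insurance and all costs thereafter.
Seller's account: goods 105845.98 + inland to port 464.72 + export clearance 115.25 + origin terminal 150.40 = 106576.35
Buyer's account: freight 6569.05 + insurance 96.48 + brokerage 121.85 + duty 1902.79 + delivery 958.00 = 9648.17

Seller's account: AUD 106576.35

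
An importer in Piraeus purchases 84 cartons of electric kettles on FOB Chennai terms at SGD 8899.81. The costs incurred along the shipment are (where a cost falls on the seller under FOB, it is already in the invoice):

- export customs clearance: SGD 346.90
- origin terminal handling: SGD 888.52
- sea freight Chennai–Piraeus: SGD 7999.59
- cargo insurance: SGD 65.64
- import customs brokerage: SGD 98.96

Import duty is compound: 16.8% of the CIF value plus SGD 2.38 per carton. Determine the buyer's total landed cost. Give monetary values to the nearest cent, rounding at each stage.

FOB: the seller bears costs until goods are on board at the origin port; the buyer bears freight, insurance and all costs thereafter.
Already in the invoice (seller's account under FOB): export clearance, origin terminal — exclude.
CIF value = FOB price + freight + insurance = 8899.81 + 7999.59 + 65.64 = 16965.04
Ad valorem component: 16965.04 × 16.8% = 2850.13
Specific component: 84 × 2.38 = 199.92
Import duty = 2850.13 + 199.92 = 3050.05
Buyer bears: freight 7999.59 + insurance 65.64 + brokerage 98.96 + duty 3050.05 = 11214.24
Landed cost = invoice 8899.81 + 11214.24 = 20114.05

Total landed cost: SGD 20114.05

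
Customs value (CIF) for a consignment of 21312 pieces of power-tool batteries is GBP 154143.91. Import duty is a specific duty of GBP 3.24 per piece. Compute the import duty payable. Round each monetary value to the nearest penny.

Import duty: GBP 69050.88

Import duty = 21312 × 3.24 = 69050.88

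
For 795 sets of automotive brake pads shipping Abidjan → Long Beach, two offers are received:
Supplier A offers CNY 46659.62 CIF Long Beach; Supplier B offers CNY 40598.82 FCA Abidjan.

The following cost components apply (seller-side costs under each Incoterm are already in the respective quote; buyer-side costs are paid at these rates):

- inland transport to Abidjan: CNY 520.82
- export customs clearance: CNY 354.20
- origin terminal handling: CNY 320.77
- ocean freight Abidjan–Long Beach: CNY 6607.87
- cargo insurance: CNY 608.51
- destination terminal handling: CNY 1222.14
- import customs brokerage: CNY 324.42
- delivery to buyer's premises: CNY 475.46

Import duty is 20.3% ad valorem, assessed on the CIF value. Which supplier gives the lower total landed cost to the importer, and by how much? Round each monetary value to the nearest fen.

Supplier A is cheaper by CNY 1776.05

Supplier A (CIF):
The CIF price already equals the CIF value: 46659.62
Import duty = 46659.62 × 20.3% = 9471.90
Buyer bears (A): 1222.14 + 324.42 + 475.46 = 2022.02
Landed cost (A) = invoice 46659.62 + 2022.02 + duty 9471.90 = 58153.54
Supplier B (FCA):
CIF value = FCA price + origin terminal + freight + insurance = 40598.82 + 320.77 + 6607.87 + 608.51 = 48135.97
Import duty = 48135.97 × 20.3% = 9771.60
Buyer bears (B): 320.77 + 6607.87 + 608.51 + 1222.14 + 324.42 + 475.46 = 9559.17
Landed cost (B) = invoice 40598.82 + 9559.17 + duty 9771.60 = 59929.59
Difference = |58153.54 − 59929.59| = 1776.05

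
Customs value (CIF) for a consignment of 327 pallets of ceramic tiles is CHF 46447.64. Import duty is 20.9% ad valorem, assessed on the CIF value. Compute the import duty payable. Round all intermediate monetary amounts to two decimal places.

Import duty: CHF 9707.56

Import duty = 46447.64 × 20.9% = 9707.56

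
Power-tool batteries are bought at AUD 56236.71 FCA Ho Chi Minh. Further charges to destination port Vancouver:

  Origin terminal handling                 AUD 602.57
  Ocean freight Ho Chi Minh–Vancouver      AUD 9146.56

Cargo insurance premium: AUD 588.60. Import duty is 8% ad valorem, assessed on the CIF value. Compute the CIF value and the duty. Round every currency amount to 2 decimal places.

CIF value: AUD 66574.44; import duty: AUD 5325.96

CIF = FCA price + pre-shipment costs + freight + insurance
CIF = 56236.71 + 602.57 + 9146.56 + 588.60 = 66574.44
Import duty = 66574.44 × 8% = 5325.96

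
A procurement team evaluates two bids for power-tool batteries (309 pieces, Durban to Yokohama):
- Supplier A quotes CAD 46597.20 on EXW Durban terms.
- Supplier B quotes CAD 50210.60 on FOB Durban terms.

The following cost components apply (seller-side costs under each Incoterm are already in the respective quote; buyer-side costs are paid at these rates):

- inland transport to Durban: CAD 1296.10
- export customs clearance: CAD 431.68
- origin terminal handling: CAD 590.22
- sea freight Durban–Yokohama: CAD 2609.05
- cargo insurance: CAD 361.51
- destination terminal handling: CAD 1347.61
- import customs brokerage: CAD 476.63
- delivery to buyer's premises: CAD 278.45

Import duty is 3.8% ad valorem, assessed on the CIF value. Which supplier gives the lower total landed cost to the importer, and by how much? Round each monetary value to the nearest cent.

Supplier A (EXW):
CIF value = EXW price + inland to port + export clearance + origin terminal + freight + insurance = 46597.20 + 1296.10 + 431.68 + 590.22 + 2609.05 + 361.51 = 51885.76
Import duty = 51885.76 × 3.8% = 1971.66
Buyer bears (A): 1296.10 + 431.68 + 590.22 + 2609.05 + 361.51 + 1347.61 + 476.63 + 278.45 = 7391.25
Landed cost (A) = invoice 46597.20 + 7391.25 + duty 1971.66 = 55960.11
Supplier B (FOB):
CIF value = FOB price + freight + insurance = 50210.60 + 2609.05 + 361.51 = 53181.16
Import duty = 53181.16 × 3.8% = 2020.88
Buyer bears (B): 2609.05 + 361.51 + 1347.61 + 476.63 + 278.45 = 5073.25
Landed cost (B) = invoice 50210.60 + 5073.25 + duty 2020.88 = 57304.73
Difference = |55960.11 − 57304.73| = 1344.62

Supplier A is cheaper by CAD 1344.62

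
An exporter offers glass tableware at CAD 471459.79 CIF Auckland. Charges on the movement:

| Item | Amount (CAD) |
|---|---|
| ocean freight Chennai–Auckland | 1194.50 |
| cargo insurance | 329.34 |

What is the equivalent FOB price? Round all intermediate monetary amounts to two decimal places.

FOB price: CAD 469935.95

From CIF to FOB, the seller no longer bears: freight, insurance.
FOB price = 471459.79 − 1194.50 − 329.34 = 469935.95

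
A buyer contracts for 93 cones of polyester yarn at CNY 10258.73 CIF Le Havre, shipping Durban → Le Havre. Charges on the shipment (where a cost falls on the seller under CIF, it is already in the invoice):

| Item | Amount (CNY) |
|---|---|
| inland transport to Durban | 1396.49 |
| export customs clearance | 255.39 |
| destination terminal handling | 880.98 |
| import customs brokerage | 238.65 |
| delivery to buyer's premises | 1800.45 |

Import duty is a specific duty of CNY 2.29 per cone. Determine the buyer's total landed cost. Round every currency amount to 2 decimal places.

Total landed cost: CNY 13391.78

CIF: the seller pays costs through ocean freight and marine insurance to the destination port.
Already in the invoice (seller's account under CIF): inland to port, export clearance — exclude.
The CIF price already equals the CIF value: 10258.73
Import duty = 93 × 2.29 = 212.97
Buyer bears: destination terminal 880.98 + brokerage 238.65 + delivery 1800.45 + duty 212.97 = 3133.05
Landed cost = invoice 10258.73 + 3133.05 = 13391.78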